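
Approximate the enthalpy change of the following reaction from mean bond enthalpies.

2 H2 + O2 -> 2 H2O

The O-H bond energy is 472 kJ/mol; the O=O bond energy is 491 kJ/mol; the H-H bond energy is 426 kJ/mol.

Bonds broken (reactants):
  H-H: 2 × 426 = 852
  O=O: 1 × 491 = 491
  Σ(broken) = 1343 kJ
Bonds formed (products):
  O-H: 4 × 472 = 1888
  Σ(formed) = 1888 kJ
ΔH = Σ(broken) − Σ(formed) = 1343 − 1888 = −545 kJ

ΔH ≈ −545 kJ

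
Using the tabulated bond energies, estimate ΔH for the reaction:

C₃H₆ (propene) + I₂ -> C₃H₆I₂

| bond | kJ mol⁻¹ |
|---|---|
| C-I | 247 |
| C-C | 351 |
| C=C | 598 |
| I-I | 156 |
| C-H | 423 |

ΔH ≈ −91 kJ

Bonds broken (reactants):
  C-C: 1 × 351 = 351
  C-H: 6 × 423 = 2538
  C=C: 1 × 598 = 598
  I-I: 1 × 156 = 156
  Σ(broken) = 3643 kJ
Bonds formed (products):
  C-C: 2 × 351 = 702
  C-H: 6 × 423 = 2538
  C-I: 2 × 247 = 494
  Σ(formed) = 3734 kJ
ΔH = Σ(broken) − Σ(formed) = 3643 − 3734 = −91 kJ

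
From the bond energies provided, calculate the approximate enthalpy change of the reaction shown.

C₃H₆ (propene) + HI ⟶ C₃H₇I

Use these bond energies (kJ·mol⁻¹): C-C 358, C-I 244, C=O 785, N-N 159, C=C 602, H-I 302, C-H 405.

Bonds broken (reactants):
  C-C: 1 × 358 = 358
  C-H: 6 × 405 = 2430
  C=C: 1 × 602 = 602
  H-I: 1 × 302 = 302
  Σ(broken) = 3692 kJ
Bonds formed (products):
  C-C: 2 × 358 = 716
  C-H: 7 × 405 = 2835
  C-I: 1 × 244 = 244
  Σ(formed) = 3795 kJ
ΔH = Σ(broken) − Σ(formed) = 3692 − 3795 = −103 kJ

ΔH ≈ −103 kJ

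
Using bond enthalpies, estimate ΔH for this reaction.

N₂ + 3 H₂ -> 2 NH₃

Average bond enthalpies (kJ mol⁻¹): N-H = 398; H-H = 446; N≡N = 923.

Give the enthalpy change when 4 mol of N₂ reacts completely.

Bonds broken (reactants):
  H-H: 3 × 446 = 1338
  N≡N: 1 × 923 = 923
  Σ(broken) = 2261 kJ
Bonds formed (products):
  N-H: 6 × 398 = 2388
  Σ(formed) = 2388 kJ
ΔH = Σ(broken) − Σ(formed) = 2261 − 2388 = −127 kJ
For 4× the reaction as written: 4 × (−127) = −508 kJ

ΔH = −508 kJ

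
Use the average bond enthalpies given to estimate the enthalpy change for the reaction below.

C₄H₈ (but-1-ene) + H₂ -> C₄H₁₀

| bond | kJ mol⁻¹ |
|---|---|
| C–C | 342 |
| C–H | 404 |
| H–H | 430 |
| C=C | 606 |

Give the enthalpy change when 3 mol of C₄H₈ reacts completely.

Bonds broken (reactants):
  C–C: 2 × 342 = 684
  C–H: 8 × 404 = 3232
  C=C: 1 × 606 = 606
  H–H: 1 × 430 = 430
  Σ(broken) = 4952 kJ
Bonds formed (products):
  C–C: 3 × 342 = 1026
  C–H: 10 × 404 = 4040
  Σ(formed) = 5066 kJ
ΔH = Σ(broken) − Σ(formed) = 4952 − 5066 = −114 kJ
For 3× the reaction as written: 3 × (−114) = −342 kJ

ΔH = −342 kJ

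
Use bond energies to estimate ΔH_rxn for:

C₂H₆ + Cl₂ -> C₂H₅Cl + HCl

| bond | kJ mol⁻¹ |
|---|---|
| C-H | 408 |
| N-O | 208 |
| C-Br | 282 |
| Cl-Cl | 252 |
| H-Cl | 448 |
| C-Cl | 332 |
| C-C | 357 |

Bonds broken (reactants):
  C-C: 1 × 357 = 357
  C-H: 6 × 408 = 2448
  Cl-Cl: 1 × 252 = 252
  Σ(broken) = 3057 kJ
Bonds formed (products):
  C-C: 1 × 357 = 357
  C-Cl: 1 × 332 = 332
  C-H: 5 × 408 = 2040
  H-Cl: 1 × 448 = 448
  Σ(formed) = 3177 kJ
ΔH = Σ(broken) − Σ(formed) = 3057 − 3177 = −120 kJ

ΔH ≈ −120 kJ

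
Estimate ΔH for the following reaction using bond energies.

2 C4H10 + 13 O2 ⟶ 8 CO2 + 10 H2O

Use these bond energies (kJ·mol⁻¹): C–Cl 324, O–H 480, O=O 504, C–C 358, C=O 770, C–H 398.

Bonds broken (reactants):
  C–C: 6 × 358 = 2148
  C–H: 20 × 398 = 7960
  O=O: 13 × 504 = 6552
  Σ(broken) = 16660 kJ
Bonds formed (products):
  C=O: 16 × 770 = 12320
  O–H: 20 × 480 = 9600
  Σ(formed) = 21920 kJ
ΔH = Σ(broken) − Σ(formed) = 16660 − 21920 = −5260 kJ

ΔH ≈ −5260 kJ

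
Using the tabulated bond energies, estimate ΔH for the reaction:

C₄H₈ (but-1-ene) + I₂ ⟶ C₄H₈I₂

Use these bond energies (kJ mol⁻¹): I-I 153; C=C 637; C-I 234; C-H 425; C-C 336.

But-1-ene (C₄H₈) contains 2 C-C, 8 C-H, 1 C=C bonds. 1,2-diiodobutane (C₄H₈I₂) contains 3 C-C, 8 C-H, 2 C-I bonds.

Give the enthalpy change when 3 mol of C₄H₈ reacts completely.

Bonds broken (reactants):
  C-C: 2 × 336 = 672
  C-H: 8 × 425 = 3400
  C=C: 1 × 637 = 637
  I-I: 1 × 153 = 153
  Σ(broken) = 4862 kJ
Bonds formed (products):
  C-C: 3 × 336 = 1008
  C-H: 8 × 425 = 3400
  C-I: 2 × 234 = 468
  Σ(formed) = 4876 kJ
ΔH = Σ(broken) − Σ(formed) = 4862 − 4876 = −14 kJ
For 3× the reaction as written: 3 × (−14) = −42 kJ

ΔH = −42 kJ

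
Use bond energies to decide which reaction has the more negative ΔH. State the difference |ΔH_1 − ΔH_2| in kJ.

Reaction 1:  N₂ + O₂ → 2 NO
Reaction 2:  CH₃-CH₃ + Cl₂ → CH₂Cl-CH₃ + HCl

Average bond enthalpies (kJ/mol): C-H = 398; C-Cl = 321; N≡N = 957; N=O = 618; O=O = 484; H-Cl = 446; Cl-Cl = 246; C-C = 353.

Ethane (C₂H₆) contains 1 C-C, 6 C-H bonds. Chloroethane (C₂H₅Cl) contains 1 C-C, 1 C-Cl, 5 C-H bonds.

Reaction 2, by 328 kJ

Reaction 1:
  Bonds broken (reactants):
    N≡N: 1 × 957 = 957
    O=O: 1 × 484 = 484
    Σ(broken) = 1441 kJ
  Bonds formed (products):
    N=O: 2 × 618 = 1236
    Σ(formed) = 1236 kJ
  ΔH_1 = 1441 − 1236 = +205 kJ
Reaction 2:
  Bonds broken (reactants):
    C-C: 1 × 353 = 353
    C-H: 6 × 398 = 2388
    Cl-Cl: 1 × 246 = 246
    Σ(broken) = 2987 kJ
  Bonds formed (products):
    C-C: 1 × 353 = 353
    C-Cl: 1 × 321 = 321
    C-H: 5 × 398 = 1990
    H-Cl: 1 × 446 = 446
    Σ(formed) = 3110 kJ
  ΔH_2 = 2987 − 3110 = −123 kJ
ΔH_1 − ΔH_2 = +328 kJ, so reaction 2 has the more negative ΔH; |ΔH_1 − ΔH_2| = 328 kJ.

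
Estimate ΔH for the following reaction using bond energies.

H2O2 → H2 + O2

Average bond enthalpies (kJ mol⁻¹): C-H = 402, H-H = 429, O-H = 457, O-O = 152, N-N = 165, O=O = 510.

ΔH ≈ +127 kJ

Bonds broken (reactants):
  O-H: 2 × 457 = 914
  O-O: 1 × 152 = 152
  Σ(broken) = 1066 kJ
Bonds formed (products):
  H-H: 1 × 429 = 429
  O=O: 1 × 510 = 510
  Σ(formed) = 939 kJ
ΔH = Σ(broken) − Σ(formed) = 1066 − 939 = +127 kJ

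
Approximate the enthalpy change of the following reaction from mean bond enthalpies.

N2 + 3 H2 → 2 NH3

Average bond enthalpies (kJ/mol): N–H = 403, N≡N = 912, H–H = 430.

Bonds broken (reactants):
  H–H: 3 × 430 = 1290
  N≡N: 1 × 912 = 912
  Σ(broken) = 2202 kJ
Bonds formed (products):
  N–H: 6 × 403 = 2418
  Σ(formed) = 2418 kJ
ΔH = Σ(broken) − Σ(formed) = 2202 − 2418 = −216 kJ

ΔH ≈ −216 kJ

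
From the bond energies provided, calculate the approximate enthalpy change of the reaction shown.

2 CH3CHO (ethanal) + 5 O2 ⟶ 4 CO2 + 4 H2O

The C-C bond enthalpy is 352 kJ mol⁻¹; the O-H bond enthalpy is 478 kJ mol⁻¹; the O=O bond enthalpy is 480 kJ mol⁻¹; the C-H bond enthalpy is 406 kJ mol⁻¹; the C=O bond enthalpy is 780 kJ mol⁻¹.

ΔH ≈ −2152 kJ

Bonds broken (reactants):
  C-C: 2 × 352 = 704
  C-H: 8 × 406 = 3248
  C=O: 2 × 780 = 1560
  O=O: 5 × 480 = 2400
  Σ(broken) = 7912 kJ
Bonds formed (products):
  C=O: 8 × 780 = 6240
  O-H: 8 × 478 = 3824
  Σ(formed) = 10064 kJ
ΔH = Σ(broken) − Σ(formed) = 7912 − 10064 = −2152 kJ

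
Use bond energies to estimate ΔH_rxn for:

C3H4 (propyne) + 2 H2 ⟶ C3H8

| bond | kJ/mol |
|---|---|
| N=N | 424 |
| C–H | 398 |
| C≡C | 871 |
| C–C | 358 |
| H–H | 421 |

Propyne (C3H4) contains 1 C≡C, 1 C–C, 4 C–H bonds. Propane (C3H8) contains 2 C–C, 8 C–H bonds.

Bonds broken (reactants):
  C≡C: 1 × 871 = 871
  C–C: 1 × 358 = 358
  C–H: 4 × 398 = 1592
  H–H: 2 × 421 = 842
  Σ(broken) = 3663 kJ
Bonds formed (products):
  C–C: 2 × 358 = 716
  C–H: 8 × 398 = 3184
  Σ(formed) = 3900 kJ
ΔH = Σ(broken) − Σ(formed) = 3663 − 3900 = −237 kJ

ΔH ≈ −237 kJ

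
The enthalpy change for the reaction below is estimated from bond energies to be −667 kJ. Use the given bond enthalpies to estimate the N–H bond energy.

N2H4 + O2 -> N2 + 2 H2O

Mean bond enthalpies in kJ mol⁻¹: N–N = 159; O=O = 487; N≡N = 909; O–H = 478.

Let D be the N–H bond energy.
Σ(broken) = 4×D + 1×159 + 1×487 = 646 + 4D
Σ(formed) = 1×909 + 4×478 = 2821
ΔH = Σ(broken) − Σ(formed) = (646 + 4D) − (2821) = −2175 + 4D
Setting this equal to −667 kJ gives 4D = 1508, so D = 377 kJ/mol.

D(N–H) ≈ 377 kJ/mol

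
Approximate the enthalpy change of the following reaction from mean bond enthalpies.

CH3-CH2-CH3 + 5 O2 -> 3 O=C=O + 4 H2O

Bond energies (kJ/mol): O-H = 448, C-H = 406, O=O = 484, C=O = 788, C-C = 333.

ΔH ≈ −1978 kJ

Bonds broken (reactants):
  C-C: 2 × 333 = 666
  C-H: 8 × 406 = 3248
  O=O: 5 × 484 = 2420
  Σ(broken) = 6334 kJ
Bonds formed (products):
  C=O: 6 × 788 = 4728
  O-H: 8 × 448 = 3584
  Σ(formed) = 8312 kJ
ΔH = Σ(broken) − Σ(formed) = 6334 − 8312 = −1978 kJ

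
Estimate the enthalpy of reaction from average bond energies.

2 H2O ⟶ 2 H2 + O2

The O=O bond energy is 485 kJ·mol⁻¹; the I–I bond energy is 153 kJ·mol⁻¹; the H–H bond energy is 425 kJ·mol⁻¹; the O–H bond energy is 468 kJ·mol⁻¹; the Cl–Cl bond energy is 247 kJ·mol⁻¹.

ΔH ≈ +537 kJ

Bonds broken (reactants):
  O–H: 4 × 468 = 1872
  Σ(broken) = 1872 kJ
Bonds formed (products):
  H–H: 2 × 425 = 850
  O=O: 1 × 485 = 485
  Σ(formed) = 1335 kJ
ΔH = Σ(broken) − Σ(formed) = 1872 − 1335 = +537 kJ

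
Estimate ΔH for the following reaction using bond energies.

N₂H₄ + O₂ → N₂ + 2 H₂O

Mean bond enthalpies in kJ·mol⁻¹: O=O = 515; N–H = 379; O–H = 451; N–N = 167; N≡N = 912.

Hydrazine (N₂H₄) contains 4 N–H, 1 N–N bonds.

Bonds broken (reactants):
  N–H: 4 × 379 = 1516
  N–N: 1 × 167 = 167
  O=O: 1 × 515 = 515
  Σ(broken) = 2198 kJ
Bonds formed (products):
  N≡N: 1 × 912 = 912
  O–H: 4 × 451 = 1804
  Σ(formed) = 2716 kJ
ΔH = Σ(broken) − Σ(formed) = 2198 − 2716 = −518 kJ

ΔH ≈ −518 kJ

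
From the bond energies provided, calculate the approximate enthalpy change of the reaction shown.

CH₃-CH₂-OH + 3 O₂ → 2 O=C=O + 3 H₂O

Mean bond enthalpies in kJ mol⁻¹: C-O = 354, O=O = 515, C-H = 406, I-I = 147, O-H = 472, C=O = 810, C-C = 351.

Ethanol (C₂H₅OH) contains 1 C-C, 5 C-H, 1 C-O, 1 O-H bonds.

ΔH ≈ −1320 kJ

Bonds broken (reactants):
  C-C: 1 × 351 = 351
  C-H: 5 × 406 = 2030
  C-O: 1 × 354 = 354
  O-H: 1 × 472 = 472
  O=O: 3 × 515 = 1545
  Σ(broken) = 4752 kJ
Bonds formed (products):
  C=O: 4 × 810 = 3240
  O-H: 6 × 472 = 2832
  Σ(formed) = 6072 kJ
ΔH = Σ(broken) − Σ(formed) = 4752 − 6072 = −1320 kJ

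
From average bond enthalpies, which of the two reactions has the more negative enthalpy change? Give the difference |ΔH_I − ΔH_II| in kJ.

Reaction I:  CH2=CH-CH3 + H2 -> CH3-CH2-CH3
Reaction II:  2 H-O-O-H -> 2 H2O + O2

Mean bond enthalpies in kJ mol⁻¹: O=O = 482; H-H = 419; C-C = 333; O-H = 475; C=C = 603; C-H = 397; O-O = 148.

Reaction II, by 81 kJ

Reaction I:
  Bonds broken (reactants):
    C-C: 1 × 333 = 333
    C-H: 6 × 397 = 2382
    C=C: 1 × 603 = 603
    H-H: 1 × 419 = 419
    Σ(broken) = 3737 kJ
  Bonds formed (products):
    C-C: 2 × 333 = 666
    C-H: 8 × 397 = 3176
    Σ(formed) = 3842 kJ
  ΔH_I = 3737 − 3842 = −105 kJ
Reaction II:
  Bonds broken (reactants):
    O-H: 4 × 475 = 1900
    O-O: 2 × 148 = 296
    Σ(broken) = 2196 kJ
  Bonds formed (products):
    O-H: 4 × 475 = 1900
    O=O: 1 × 482 = 482
    Σ(formed) = 2382 kJ
  ΔH_II = 2196 − 2382 = −186 kJ
ΔH_I − ΔH_II = +81 kJ, so reaction II has the more negative ΔH; |ΔH_I − ΔH_II| = 81 kJ.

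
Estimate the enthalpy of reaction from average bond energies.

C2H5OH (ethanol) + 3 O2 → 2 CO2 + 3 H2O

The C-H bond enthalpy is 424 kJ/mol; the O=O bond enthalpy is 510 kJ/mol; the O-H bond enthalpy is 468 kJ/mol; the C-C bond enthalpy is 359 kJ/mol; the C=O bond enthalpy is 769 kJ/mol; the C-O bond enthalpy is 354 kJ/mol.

ΔH ≈ −1053 kJ

Bonds broken (reactants):
  C-C: 1 × 359 = 359
  C-H: 5 × 424 = 2120
  C-O: 1 × 354 = 354
  O-H: 1 × 468 = 468
  O=O: 3 × 510 = 1530
  Σ(broken) = 4831 kJ
Bonds formed (products):
  C=O: 4 × 769 = 3076
  O-H: 6 × 468 = 2808
  Σ(formed) = 5884 kJ
ΔH = Σ(broken) − Σ(formed) = 4831 − 5884 = −1053 kJ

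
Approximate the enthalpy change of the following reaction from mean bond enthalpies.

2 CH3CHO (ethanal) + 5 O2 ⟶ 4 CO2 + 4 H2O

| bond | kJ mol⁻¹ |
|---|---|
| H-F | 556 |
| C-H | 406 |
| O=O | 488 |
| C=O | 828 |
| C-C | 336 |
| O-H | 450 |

Bonds broken (reactants):
  C-C: 2 × 336 = 672
  C-H: 8 × 406 = 3248
  C=O: 2 × 828 = 1656
  O=O: 5 × 488 = 2440
  Σ(broken) = 8016 kJ
Bonds formed (products):
  C=O: 8 × 828 = 6624
  O-H: 8 × 450 = 3600
  Σ(formed) = 10224 kJ
ΔH = Σ(broken) − Σ(formed) = 8016 − 10224 = −2208 kJ

ΔH ≈ −2208 kJ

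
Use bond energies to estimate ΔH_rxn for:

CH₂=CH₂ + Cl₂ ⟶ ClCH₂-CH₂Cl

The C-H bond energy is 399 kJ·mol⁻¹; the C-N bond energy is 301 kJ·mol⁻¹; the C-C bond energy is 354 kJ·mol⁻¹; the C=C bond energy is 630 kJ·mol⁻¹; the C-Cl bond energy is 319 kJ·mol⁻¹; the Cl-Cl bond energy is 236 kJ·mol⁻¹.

Bonds broken (reactants):
  C-H: 4 × 399 = 1596
  C=C: 1 × 630 = 630
  Cl-Cl: 1 × 236 = 236
  Σ(broken) = 2462 kJ
Bonds formed (products):
  C-C: 1 × 354 = 354
  C-Cl: 2 × 319 = 638
  C-H: 4 × 399 = 1596
  Σ(formed) = 2588 kJ
ΔH = Σ(broken) − Σ(formed) = 2462 − 2588 = −126 kJ

ΔH ≈ −126 kJ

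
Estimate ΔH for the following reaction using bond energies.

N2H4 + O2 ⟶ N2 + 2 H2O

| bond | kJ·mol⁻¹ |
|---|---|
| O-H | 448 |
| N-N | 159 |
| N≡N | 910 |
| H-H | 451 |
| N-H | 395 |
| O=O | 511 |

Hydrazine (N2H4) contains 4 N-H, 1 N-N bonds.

ΔH ≈ −452 kJ

Bonds broken (reactants):
  N-H: 4 × 395 = 1580
  N-N: 1 × 159 = 159
  O=O: 1 × 511 = 511
  Σ(broken) = 2250 kJ
Bonds formed (products):
  N≡N: 1 × 910 = 910
  O-H: 4 × 448 = 1792
  Σ(formed) = 2702 kJ
ΔH = Σ(broken) − Σ(formed) = 2250 − 2702 = −452 kJ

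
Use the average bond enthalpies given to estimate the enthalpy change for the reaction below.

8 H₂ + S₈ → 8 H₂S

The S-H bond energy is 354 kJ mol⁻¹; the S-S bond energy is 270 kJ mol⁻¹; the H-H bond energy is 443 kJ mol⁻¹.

Bonds broken (reactants):
  H-H: 8 × 443 = 3544
  S-S: 8 × 270 = 2160
  Σ(broken) = 5704 kJ
Bonds formed (products):
  S-H: 16 × 354 = 5664
  Σ(formed) = 5664 kJ
ΔH = Σ(broken) − Σ(formed) = 5704 − 5664 = +40 kJ

ΔH ≈ +40 kJ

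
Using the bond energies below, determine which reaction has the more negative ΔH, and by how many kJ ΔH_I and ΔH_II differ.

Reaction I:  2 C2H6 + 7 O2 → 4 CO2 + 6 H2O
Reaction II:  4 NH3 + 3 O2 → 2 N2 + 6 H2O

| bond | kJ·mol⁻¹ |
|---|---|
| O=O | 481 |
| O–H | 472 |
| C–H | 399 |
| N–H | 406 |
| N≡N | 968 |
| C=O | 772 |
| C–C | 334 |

Reaction I, by 1732 kJ

Reaction I:
  Bonds broken (reactants):
    C–C: 2 × 334 = 668
    C–H: 12 × 399 = 4788
    O=O: 7 × 481 = 3367
    Σ(broken) = 8823 kJ
  Bonds formed (products):
    C=O: 8 × 772 = 6176
    O–H: 12 × 472 = 5664
    Σ(formed) = 11840 kJ
  ΔH_I = 8823 − 11840 = −3017 kJ
Reaction II:
  Bonds broken (reactants):
    N–H: 12 × 406 = 4872
    O=O: 3 × 481 = 1443
    Σ(broken) = 6315 kJ
  Bonds formed (products):
    N≡N: 2 × 968 = 1936
    O–H: 12 × 472 = 5664
    Σ(formed) = 7600 kJ
  ΔH_II = 6315 − 7600 = −1285 kJ
ΔH_I − ΔH_II = −1732 kJ, so reaction I has the more negative ΔH; |ΔH_I − ΔH_II| = 1732 kJ.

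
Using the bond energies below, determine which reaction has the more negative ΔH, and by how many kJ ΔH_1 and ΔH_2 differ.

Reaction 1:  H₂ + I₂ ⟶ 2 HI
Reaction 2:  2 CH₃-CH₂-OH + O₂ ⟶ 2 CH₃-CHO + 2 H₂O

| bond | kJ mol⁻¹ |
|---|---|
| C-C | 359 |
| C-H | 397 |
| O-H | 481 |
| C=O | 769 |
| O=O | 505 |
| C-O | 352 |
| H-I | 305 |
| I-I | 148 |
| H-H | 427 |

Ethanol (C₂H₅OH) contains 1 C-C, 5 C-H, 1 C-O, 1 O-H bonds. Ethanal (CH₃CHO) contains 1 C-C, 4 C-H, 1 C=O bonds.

Reaction 2, by 462 kJ

Reaction 1:
  Bonds broken (reactants):
    H-H: 1 × 427 = 427
    I-I: 1 × 148 = 148
    Σ(broken) = 575 kJ
  Bonds formed (products):
    H-I: 2 × 305 = 610
    Σ(formed) = 610 kJ
  ΔH_1 = 575 − 610 = −35 kJ
Reaction 2:
  Bonds broken (reactants):
    C-C: 2 × 359 = 718
    C-H: 10 × 397 = 3970
    C-O: 2 × 352 = 704
    O-H: 2 × 481 = 962
    O=O: 1 × 505 = 505
    Σ(broken) = 6859 kJ
  Bonds formed (products):
    C-C: 2 × 359 = 718
    C-H: 8 × 397 = 3176
    C=O: 2 × 769 = 1538
    O-H: 4 × 481 = 1924
    Σ(formed) = 7356 kJ
  ΔH_2 = 6859 − 7356 = −497 kJ
ΔH_1 − ΔH_2 = +462 kJ, so reaction 2 has the more negative ΔH; |ΔH_1 − ΔH_2| = 462 kJ.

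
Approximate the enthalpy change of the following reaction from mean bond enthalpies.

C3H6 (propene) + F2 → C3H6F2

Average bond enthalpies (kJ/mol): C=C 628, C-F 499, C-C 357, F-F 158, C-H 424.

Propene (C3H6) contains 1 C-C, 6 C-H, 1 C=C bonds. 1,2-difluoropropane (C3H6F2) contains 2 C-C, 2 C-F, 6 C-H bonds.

ΔH ≈ −569 kJ

Bonds broken (reactants):
  C-C: 1 × 357 = 357
  C-H: 6 × 424 = 2544
  C=C: 1 × 628 = 628
  F-F: 1 × 158 = 158
  Σ(broken) = 3687 kJ
Bonds formed (products):
  C-C: 2 × 357 = 714
  C-F: 2 × 499 = 998
  C-H: 6 × 424 = 2544
  Σ(formed) = 4256 kJ
ΔH = Σ(broken) − Σ(formed) = 3687 − 4256 = −569 kJ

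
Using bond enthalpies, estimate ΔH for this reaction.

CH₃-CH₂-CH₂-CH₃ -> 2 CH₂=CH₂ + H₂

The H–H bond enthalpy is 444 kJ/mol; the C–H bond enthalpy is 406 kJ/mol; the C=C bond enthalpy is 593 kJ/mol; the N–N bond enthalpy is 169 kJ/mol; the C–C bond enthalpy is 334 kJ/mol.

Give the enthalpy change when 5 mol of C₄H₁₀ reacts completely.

Bonds broken (reactants):
  C–C: 3 × 334 = 1002
  C–H: 10 × 406 = 4060
  Σ(broken) = 5062 kJ
Bonds formed (products):
  C–H: 8 × 406 = 3248
  C=C: 2 × 593 = 1186
  H–H: 1 × 444 = 444
  Σ(formed) = 4878 kJ
ΔH = Σ(broken) − Σ(formed) = 5062 − 4878 = +184 kJ
For 5× the reaction as written: 5 × (+184) = +920 kJ

ΔH = +920 kJ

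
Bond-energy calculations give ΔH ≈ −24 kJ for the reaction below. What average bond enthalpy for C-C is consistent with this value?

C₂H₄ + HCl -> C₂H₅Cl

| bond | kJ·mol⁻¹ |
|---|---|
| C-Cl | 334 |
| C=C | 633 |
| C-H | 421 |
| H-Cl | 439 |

D(C-C) ≈ 341 kJ/mol

Let D be the C-C bond energy.
Σ(broken) = 4×421 + 1×633 + 1×439 = 2756
Σ(formed) = 1×D + 1×334 + 5×421 = 2439 + D
ΔH = Σ(broken) − Σ(formed) = (2756) − (2439 + D) = +317 − D
Setting this equal to −24 kJ gives D = 341 kJ/mol.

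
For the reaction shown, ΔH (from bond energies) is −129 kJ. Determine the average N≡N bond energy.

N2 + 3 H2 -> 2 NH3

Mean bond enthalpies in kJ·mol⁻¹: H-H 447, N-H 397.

Let D be the N≡N bond energy.
Σ(broken) = 3×447 + 1×D = 1341 + D
Σ(formed) = 6×397 = 2382
ΔH = Σ(broken) − Σ(formed) = (1341 + D) − (2382) = −1041 + D
Setting this equal to −129 kJ gives D = 912 kJ/mol.

D(N≡N) ≈ 912 kJ/mol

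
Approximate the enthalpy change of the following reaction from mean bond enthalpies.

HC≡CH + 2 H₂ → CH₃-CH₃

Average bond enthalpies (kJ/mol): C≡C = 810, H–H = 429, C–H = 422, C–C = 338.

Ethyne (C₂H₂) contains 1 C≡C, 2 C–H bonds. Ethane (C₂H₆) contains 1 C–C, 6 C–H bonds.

Bonds broken (reactants):
  C≡C: 1 × 810 = 810
  C–H: 2 × 422 = 844
  H–H: 2 × 429 = 858
  Σ(broken) = 2512 kJ
Bonds formed (products):
  C–C: 1 × 338 = 338
  C–H: 6 × 422 = 2532
  Σ(formed) = 2870 kJ
ΔH = Σ(broken) − Σ(formed) = 2512 − 2870 = −358 kJ

ΔH ≈ −358 kJ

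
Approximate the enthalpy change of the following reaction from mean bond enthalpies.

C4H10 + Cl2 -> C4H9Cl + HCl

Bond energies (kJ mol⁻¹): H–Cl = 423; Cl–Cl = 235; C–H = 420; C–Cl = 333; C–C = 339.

ΔH ≈ −101 kJ

Bonds broken (reactants):
  C–C: 3 × 339 = 1017
  C–H: 10 × 420 = 4200
  Cl–Cl: 1 × 235 = 235
  Σ(broken) = 5452 kJ
Bonds formed (products):
  C–C: 3 × 339 = 1017
  C–Cl: 1 × 333 = 333
  C–H: 9 × 420 = 3780
  H–Cl: 1 × 423 = 423
  Σ(formed) = 5553 kJ
ΔH = Σ(broken) − Σ(formed) = 5452 − 5553 = −101 kJ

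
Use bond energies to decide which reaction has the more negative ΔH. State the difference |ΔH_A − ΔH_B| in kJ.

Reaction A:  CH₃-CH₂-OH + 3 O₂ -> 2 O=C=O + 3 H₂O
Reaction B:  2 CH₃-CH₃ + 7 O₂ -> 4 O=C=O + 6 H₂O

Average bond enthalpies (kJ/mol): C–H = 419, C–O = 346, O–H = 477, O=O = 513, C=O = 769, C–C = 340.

Reaction B, by 1436 kJ

Reaction A:
  Bonds broken (reactants):
    C–C: 1 × 340 = 340
    C–H: 5 × 419 = 2095
    C–O: 1 × 346 = 346
    O–H: 1 × 477 = 477
    O=O: 3 × 513 = 1539
    Σ(broken) = 4797 kJ
  Bonds formed (products):
    C=O: 4 × 769 = 3076
    O–H: 6 × 477 = 2862
    Σ(formed) = 5938 kJ
  ΔH_A = 4797 − 5938 = −1141 kJ
Reaction B:
  Bonds broken (reactants):
    C–C: 2 × 340 = 680
    C–H: 12 × 419 = 5028
    O=O: 7 × 513 = 3591
    Σ(broken) = 9299 kJ
  Bonds formed (products):
    C=O: 8 × 769 = 6152
    O–H: 12 × 477 = 5724
    Σ(formed) = 11876 kJ
  ΔH_B = 9299 − 11876 = −2577 kJ
ΔH_A − ΔH_B = +1436 kJ, so reaction B has the more negative ΔH; |ΔH_A − ΔH_B| = 1436 kJ.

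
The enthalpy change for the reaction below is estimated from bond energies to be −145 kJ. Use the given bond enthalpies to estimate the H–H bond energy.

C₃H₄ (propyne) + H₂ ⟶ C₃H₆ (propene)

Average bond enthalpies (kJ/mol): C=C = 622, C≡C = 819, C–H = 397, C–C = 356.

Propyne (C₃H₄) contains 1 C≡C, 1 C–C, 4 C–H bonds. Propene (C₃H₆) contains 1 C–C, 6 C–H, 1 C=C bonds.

D(H–H) ≈ 452 kJ/mol

Let D be the H–H bond energy.
Σ(broken) = 1×819 + 1×356 + 4×397 + 1×D = 2763 + D
Σ(formed) = 1×356 + 6×397 + 1×622 = 3360
ΔH = Σ(broken) − Σ(formed) = (2763 + D) − (3360) = −597 + D
Setting this equal to −145 kJ gives D = 452 kJ/mol.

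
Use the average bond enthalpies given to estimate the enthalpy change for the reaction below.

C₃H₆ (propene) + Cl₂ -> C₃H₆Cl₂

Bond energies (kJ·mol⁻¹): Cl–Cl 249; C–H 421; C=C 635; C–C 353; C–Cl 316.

Bonds broken (reactants):
  C–C: 1 × 353 = 353
  C–H: 6 × 421 = 2526
  C=C: 1 × 635 = 635
  Cl–Cl: 1 × 249 = 249
  Σ(broken) = 3763 kJ
Bonds formed (products):
  C–C: 2 × 353 = 706
  C–Cl: 2 × 316 = 632
  C–H: 6 × 421 = 2526
  Σ(formed) = 3864 kJ
ΔH = Σ(broken) − Σ(formed) = 3763 − 3864 = −101 kJ

ΔH ≈ −101 kJ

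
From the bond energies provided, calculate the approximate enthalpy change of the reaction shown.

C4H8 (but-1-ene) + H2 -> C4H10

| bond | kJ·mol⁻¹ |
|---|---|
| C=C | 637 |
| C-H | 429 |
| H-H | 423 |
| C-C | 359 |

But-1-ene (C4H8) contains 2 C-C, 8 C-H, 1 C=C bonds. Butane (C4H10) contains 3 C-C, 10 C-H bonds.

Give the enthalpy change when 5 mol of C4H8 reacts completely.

Bonds broken (reactants):
  C-C: 2 × 359 = 718
  C-H: 8 × 429 = 3432
  C=C: 1 × 637 = 637
  H-H: 1 × 423 = 423
  Σ(broken) = 5210 kJ
Bonds formed (products):
  C-C: 3 × 359 = 1077
  C-H: 10 × 429 = 4290
  Σ(formed) = 5367 kJ
ΔH = Σ(broken) − Σ(formed) = 5210 − 5367 = −157 kJ
For 5× the reaction as written: 5 × (−157) = −785 kJ

ΔH = −785 kJ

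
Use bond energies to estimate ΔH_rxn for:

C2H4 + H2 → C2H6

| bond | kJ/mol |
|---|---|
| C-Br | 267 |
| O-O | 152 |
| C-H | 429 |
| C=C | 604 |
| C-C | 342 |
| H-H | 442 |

Bonds broken (reactants):
  C-H: 4 × 429 = 1716
  C=C: 1 × 604 = 604
  H-H: 1 × 442 = 442
  Σ(broken) = 2762 kJ
Bonds formed (products):
  C-C: 1 × 342 = 342
  C-H: 6 × 429 = 2574
  Σ(formed) = 2916 kJ
ΔH = Σ(broken) − Σ(formed) = 2762 − 2916 = −154 kJ

ΔH ≈ −154 kJ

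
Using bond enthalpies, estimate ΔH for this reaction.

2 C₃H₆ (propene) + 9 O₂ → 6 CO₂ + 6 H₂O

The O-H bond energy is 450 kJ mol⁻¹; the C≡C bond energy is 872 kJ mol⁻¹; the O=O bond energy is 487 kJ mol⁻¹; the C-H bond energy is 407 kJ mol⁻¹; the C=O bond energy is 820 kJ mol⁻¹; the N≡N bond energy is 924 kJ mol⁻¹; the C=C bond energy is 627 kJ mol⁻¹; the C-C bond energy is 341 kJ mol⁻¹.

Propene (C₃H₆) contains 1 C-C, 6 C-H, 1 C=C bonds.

Bonds broken (reactants):
  C-C: 2 × 341 = 682
  C-H: 12 × 407 = 4884
  C=C: 2 × 627 = 1254
  O=O: 9 × 487 = 4383
  Σ(broken) = 11203 kJ
Bonds formed (products):
  C=O: 12 × 820 = 9840
  O-H: 12 × 450 = 5400
  Σ(formed) = 15240 kJ
ΔH = Σ(broken) − Σ(formed) = 11203 − 15240 = −4037 kJ

ΔH ≈ −4037 kJ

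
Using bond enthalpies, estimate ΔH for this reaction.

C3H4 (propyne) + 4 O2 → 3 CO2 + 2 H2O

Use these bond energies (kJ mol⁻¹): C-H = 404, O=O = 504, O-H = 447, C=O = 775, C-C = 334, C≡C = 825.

Bonds broken (reactants):
  C≡C: 1 × 825 = 825
  C-C: 1 × 334 = 334
  C-H: 4 × 404 = 1616
  O=O: 4 × 504 = 2016
  Σ(broken) = 4791 kJ
Bonds formed (products):
  C=O: 6 × 775 = 4650
  O-H: 4 × 447 = 1788
  Σ(formed) = 6438 kJ
ΔH = Σ(broken) − Σ(formed) = 4791 − 6438 = −1647 kJ

ΔH ≈ −1647 kJ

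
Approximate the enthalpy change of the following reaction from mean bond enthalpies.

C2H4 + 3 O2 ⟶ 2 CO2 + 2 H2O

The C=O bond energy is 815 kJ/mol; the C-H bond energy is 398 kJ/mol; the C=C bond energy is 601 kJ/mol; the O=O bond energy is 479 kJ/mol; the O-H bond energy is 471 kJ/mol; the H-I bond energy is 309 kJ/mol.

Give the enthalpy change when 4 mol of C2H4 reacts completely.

Bonds broken (reactants):
  C-H: 4 × 398 = 1592
  C=C: 1 × 601 = 601
  O=O: 3 × 479 = 1437
  Σ(broken) = 3630 kJ
Bonds formed (products):
  C=O: 4 × 815 = 3260
  O-H: 4 × 471 = 1884
  Σ(formed) = 5144 kJ
ΔH = Σ(broken) − Σ(formed) = 3630 − 5144 = −1514 kJ
For 4× the reaction as written: 4 × (−1514) = −6056 kJ

ΔH = −6056 kJ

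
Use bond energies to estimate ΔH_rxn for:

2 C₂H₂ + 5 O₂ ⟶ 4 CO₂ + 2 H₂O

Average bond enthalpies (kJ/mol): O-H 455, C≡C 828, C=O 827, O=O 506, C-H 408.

ΔH ≈ −2618 kJ

Bonds broken (reactants):
  C≡C: 2 × 828 = 1656
  C-H: 4 × 408 = 1632
  O=O: 5 × 506 = 2530
  Σ(broken) = 5818 kJ
Bonds formed (products):
  C=O: 8 × 827 = 6616
  O-H: 4 × 455 = 1820
  Σ(formed) = 8436 kJ
ΔH = Σ(broken) − Σ(formed) = 5818 − 8436 = −2618 kJ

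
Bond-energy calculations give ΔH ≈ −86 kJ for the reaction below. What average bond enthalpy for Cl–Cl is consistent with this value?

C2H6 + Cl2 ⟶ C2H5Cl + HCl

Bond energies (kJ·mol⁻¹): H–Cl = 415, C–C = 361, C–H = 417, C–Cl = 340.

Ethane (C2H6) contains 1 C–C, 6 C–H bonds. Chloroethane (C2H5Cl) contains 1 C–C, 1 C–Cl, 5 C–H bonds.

D(Cl–Cl) ≈ 252 kJ/mol

Let D be the Cl–Cl bond energy.
Σ(broken) = 1×361 + 6×417 + 1×D = 2863 + D
Σ(formed) = 1×361 + 1×340 + 5×417 + 1×415 = 3201
ΔH = Σ(broken) − Σ(formed) = (2863 + D) − (3201) = −338 + D
Setting this equal to −86 kJ gives D = 252 kJ/mol.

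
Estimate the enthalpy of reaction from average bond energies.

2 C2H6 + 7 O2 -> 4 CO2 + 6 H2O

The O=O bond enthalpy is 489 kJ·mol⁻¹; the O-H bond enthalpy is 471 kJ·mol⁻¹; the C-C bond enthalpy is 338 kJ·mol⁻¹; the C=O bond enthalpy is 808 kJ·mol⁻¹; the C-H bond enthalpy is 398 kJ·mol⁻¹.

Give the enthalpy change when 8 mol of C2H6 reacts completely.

Bonds broken (reactants):
  C-C: 2 × 338 = 676
  C-H: 12 × 398 = 4776
  O=O: 7 × 489 = 3423
  Σ(broken) = 8875 kJ
Bonds formed (products):
  C=O: 8 × 808 = 6464
  O-H: 12 × 471 = 5652
  Σ(formed) = 12116 kJ
ΔH = Σ(broken) − Σ(formed) = 8875 − 12116 = −3241 kJ
For 4× the reaction as written: 4 × (−3241) = −12964 kJ

ΔH = −12964 kJ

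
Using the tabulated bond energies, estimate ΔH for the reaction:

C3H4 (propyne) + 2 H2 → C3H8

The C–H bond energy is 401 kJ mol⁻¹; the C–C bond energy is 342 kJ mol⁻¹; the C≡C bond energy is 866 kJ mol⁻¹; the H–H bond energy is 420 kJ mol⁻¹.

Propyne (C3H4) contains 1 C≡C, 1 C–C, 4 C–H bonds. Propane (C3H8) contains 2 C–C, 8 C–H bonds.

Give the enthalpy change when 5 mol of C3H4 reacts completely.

ΔH = −1200 kJ

Bonds broken (reactants):
  C≡C: 1 × 866 = 866
  C–C: 1 × 342 = 342
  C–H: 4 × 401 = 1604
  H–H: 2 × 420 = 840
  Σ(broken) = 3652 kJ
Bonds formed (products):
  C–C: 2 × 342 = 684
  C–H: 8 × 401 = 3208
  Σ(formed) = 3892 kJ
ΔH = Σ(broken) − Σ(formed) = 3652 − 3892 = −240 kJ
For 5× the reaction as written: 5 × (−240) = −1200 kJ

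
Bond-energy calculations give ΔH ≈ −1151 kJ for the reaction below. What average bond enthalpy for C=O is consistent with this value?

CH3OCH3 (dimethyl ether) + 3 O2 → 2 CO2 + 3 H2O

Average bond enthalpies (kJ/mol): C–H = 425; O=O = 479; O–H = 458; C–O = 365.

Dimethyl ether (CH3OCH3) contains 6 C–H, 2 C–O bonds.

D(C=O) ≈ 780 kJ/mol

Let D be the C=O bond energy.
Σ(broken) = 6×425 + 2×365 + 3×479 = 4717
Σ(formed) = 4×D + 6×458 = 2748 + 4D
ΔH = Σ(broken) − Σ(formed) = (4717) − (2748 + 4D) = +1969 − 4D
Setting this equal to −1151 kJ gives 4D = 3120, so D = 780 kJ/mol.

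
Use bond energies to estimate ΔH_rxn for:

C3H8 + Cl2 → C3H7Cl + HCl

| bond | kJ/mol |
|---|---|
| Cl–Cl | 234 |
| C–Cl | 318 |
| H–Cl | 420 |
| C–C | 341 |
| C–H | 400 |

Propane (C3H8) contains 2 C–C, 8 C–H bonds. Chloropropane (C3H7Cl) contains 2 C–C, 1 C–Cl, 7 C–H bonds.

Bonds broken (reactants):
  C–C: 2 × 341 = 682
  C–H: 8 × 400 = 3200
  Cl–Cl: 1 × 234 = 234
  Σ(broken) = 4116 kJ
Bonds formed (products):
  C–C: 2 × 341 = 682
  C–Cl: 1 × 318 = 318
  C–H: 7 × 400 = 2800
  H–Cl: 1 × 420 = 420
  Σ(formed) = 4220 kJ
ΔH = Σ(broken) − Σ(formed) = 4116 − 4220 = −104 kJ

ΔH ≈ −104 kJ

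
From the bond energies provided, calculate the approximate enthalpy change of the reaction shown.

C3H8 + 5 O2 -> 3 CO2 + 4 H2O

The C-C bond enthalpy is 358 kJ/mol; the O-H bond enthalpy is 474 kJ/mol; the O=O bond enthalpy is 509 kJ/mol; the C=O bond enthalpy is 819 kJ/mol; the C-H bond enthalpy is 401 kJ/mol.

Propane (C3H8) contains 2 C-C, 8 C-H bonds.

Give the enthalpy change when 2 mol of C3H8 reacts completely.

Bonds broken (reactants):
  C-C: 2 × 358 = 716
  C-H: 8 × 401 = 3208
  O=O: 5 × 509 = 2545
  Σ(broken) = 6469 kJ
Bonds formed (products):
  C=O: 6 × 819 = 4914
  O-H: 8 × 474 = 3792
  Σ(formed) = 8706 kJ
ΔH = Σ(broken) − Σ(formed) = 6469 − 8706 = −2237 kJ
For 2× the reaction as written: 2 × (−2237) = −4474 kJ

ΔH = −4474 kJ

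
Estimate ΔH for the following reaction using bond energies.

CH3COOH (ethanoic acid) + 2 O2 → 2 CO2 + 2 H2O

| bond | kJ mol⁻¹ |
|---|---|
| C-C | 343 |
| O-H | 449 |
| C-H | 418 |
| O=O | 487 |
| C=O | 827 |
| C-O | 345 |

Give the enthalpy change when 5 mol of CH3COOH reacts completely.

Bonds broken (reactants):
  C-C: 1 × 343 = 343
  C-H: 3 × 418 = 1254
  C-O: 1 × 345 = 345
  C=O: 1 × 827 = 827
  O-H: 1 × 449 = 449
  O=O: 2 × 487 = 974
  Σ(broken) = 4192 kJ
Bonds formed (products):
  C=O: 4 × 827 = 3308
  O-H: 4 × 449 = 1796
  Σ(formed) = 5104 kJ
ΔH = Σ(broken) − Σ(formed) = 4192 − 5104 = −912 kJ
For 5× the reaction as written: 5 × (−912) = −4560 kJ

ΔH = −4560 kJ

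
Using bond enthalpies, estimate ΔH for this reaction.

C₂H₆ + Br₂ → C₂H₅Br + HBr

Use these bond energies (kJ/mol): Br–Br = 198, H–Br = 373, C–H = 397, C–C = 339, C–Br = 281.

Bonds broken (reactants):
  Br–Br: 1 × 198 = 198
  C–C: 1 × 339 = 339
  C–H: 6 × 397 = 2382
  Σ(broken) = 2919 kJ
Bonds formed (products):
  C–Br: 1 × 281 = 281
  C–C: 1 × 339 = 339
  C–H: 5 × 397 = 1985
  H–Br: 1 × 373 = 373
  Σ(formed) = 2978 kJ
ΔH = Σ(broken) − Σ(formed) = 2919 − 2978 = −59 kJ

ΔH ≈ −59 kJ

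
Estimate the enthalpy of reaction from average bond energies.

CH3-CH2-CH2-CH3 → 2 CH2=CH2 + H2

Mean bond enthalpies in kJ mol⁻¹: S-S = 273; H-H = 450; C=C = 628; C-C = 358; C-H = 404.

ΔH ≈ +176 kJ

Bonds broken (reactants):
  C-C: 3 × 358 = 1074
  C-H: 10 × 404 = 4040
  Σ(broken) = 5114 kJ
Bonds formed (products):
  C-H: 8 × 404 = 3232
  C=C: 2 × 628 = 1256
  H-H: 1 × 450 = 450
  Σ(formed) = 4938 kJ
ΔH = Σ(broken) − Σ(formed) = 5114 − 4938 = +176 kJ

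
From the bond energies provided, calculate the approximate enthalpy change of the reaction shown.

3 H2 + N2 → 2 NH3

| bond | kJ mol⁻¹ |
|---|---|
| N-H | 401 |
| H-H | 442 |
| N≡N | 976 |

ΔH ≈ −104 kJ

Bonds broken (reactants):
  H-H: 3 × 442 = 1326
  N≡N: 1 × 976 = 976
  Σ(broken) = 2302 kJ
Bonds formed (products):
  N-H: 6 × 401 = 2406
  Σ(formed) = 2406 kJ
ΔH = Σ(broken) − Σ(formed) = 2302 − 2406 = −104 kJ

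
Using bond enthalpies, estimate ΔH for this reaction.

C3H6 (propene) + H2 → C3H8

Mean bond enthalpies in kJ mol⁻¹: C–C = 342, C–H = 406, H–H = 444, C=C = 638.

Bonds broken (reactants):
  C–C: 1 × 342 = 342
  C–H: 6 × 406 = 2436
  C=C: 1 × 638 = 638
  H–H: 1 × 444 = 444
  Σ(broken) = 3860 kJ
Bonds formed (products):
  C–C: 2 × 342 = 684
  C–H: 8 × 406 = 3248
  Σ(formed) = 3932 kJ
ΔH = Σ(broken) − Σ(formed) = 3860 − 3932 = −72 kJ

ΔH ≈ −72 kJ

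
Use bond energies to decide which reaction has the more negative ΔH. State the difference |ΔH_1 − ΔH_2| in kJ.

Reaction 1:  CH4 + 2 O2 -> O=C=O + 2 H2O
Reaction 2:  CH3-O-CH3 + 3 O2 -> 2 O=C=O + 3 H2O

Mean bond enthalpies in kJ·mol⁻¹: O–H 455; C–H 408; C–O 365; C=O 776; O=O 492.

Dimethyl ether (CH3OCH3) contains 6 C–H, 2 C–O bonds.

Reaction 1:
  Bonds broken (reactants):
    C–H: 4 × 408 = 1632
    O=O: 2 × 492 = 984
    Σ(broken) = 2616 kJ
  Bonds formed (products):
    C=O: 2 × 776 = 1552
    O–H: 4 × 455 = 1820
    Σ(formed) = 3372 kJ
  ΔH_1 = 2616 − 3372 = −756 kJ
Reaction 2:
  Bonds broken (reactants):
    C–H: 6 × 408 = 2448
    C–O: 2 × 365 = 730
    O=O: 3 × 492 = 1476
    Σ(broken) = 4654 kJ
  Bonds formed (products):
    C=O: 4 × 776 = 3104
    O–H: 6 × 455 = 2730
    Σ(formed) = 5834 kJ
  ΔH_2 = 4654 − 5834 = −1180 kJ
ΔH_1 − ΔH_2 = +424 kJ, so reaction 2 has the more negative ΔH; |ΔH_1 − ΔH_2| = 424 kJ.

Reaction 2, by 424 kJ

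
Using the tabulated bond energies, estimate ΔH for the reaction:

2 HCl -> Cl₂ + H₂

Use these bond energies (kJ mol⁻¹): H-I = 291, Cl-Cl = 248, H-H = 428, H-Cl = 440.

Bonds broken (reactants):
  H-Cl: 2 × 440 = 880
  Σ(broken) = 880 kJ
Bonds formed (products):
  Cl-Cl: 1 × 248 = 248
  H-H: 1 × 428 = 428
  Σ(formed) = 676 kJ
ΔH = Σ(broken) − Σ(formed) = 880 − 676 = +204 kJ

ΔH ≈ +204 kJ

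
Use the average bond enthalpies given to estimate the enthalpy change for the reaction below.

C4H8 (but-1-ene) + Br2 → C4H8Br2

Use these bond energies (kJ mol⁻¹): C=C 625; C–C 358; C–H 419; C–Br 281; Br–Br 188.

ΔH ≈ −107 kJ

Bonds broken (reactants):
  Br–Br: 1 × 188 = 188
  C–C: 2 × 358 = 716
  C–H: 8 × 419 = 3352
  C=C: 1 × 625 = 625
  Σ(broken) = 4881 kJ
Bonds formed (products):
  C–Br: 2 × 281 = 562
  C–C: 3 × 358 = 1074
  C–H: 8 × 419 = 3352
  Σ(formed) = 4988 kJ
ΔH = Σ(broken) − Σ(formed) = 4881 − 4988 = −107 kJ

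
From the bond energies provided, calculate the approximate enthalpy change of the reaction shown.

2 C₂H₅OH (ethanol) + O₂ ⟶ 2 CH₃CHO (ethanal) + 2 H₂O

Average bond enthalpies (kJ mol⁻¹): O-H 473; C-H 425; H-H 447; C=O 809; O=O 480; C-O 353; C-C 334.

ΔH ≈ −528 kJ

Bonds broken (reactants):
  C-C: 2 × 334 = 668
  C-H: 10 × 425 = 4250
  C-O: 2 × 353 = 706
  O-H: 2 × 473 = 946
  O=O: 1 × 480 = 480
  Σ(broken) = 7050 kJ
Bonds formed (products):
  C-C: 2 × 334 = 668
  C-H: 8 × 425 = 3400
  C=O: 2 × 809 = 1618
  O-H: 4 × 473 = 1892
  Σ(formed) = 7578 kJ
ΔH = Σ(broken) − Σ(formed) = 7050 − 7578 = −528 kJ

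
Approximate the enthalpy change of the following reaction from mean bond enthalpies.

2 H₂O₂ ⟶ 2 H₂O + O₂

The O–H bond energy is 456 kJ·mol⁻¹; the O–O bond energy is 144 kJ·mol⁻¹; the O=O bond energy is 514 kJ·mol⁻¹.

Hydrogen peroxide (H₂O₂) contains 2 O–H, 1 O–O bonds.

Bonds broken (reactants):
  O–H: 4 × 456 = 1824
  O–O: 2 × 144 = 288
  Σ(broken) = 2112 kJ
Bonds formed (products):
  O–H: 4 × 456 = 1824
  O=O: 1 × 514 = 514
  Σ(formed) = 2338 kJ
ΔH = Σ(broken) − Σ(formed) = 2112 − 2338 = −226 kJ

ΔH ≈ −226 kJ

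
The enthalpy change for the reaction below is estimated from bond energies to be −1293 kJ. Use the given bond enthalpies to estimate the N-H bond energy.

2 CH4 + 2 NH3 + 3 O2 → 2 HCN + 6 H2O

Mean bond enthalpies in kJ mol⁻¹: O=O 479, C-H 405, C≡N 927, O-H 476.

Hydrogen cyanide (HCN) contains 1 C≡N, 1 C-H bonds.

Let D be the N-H bond energy.
Σ(broken) = 8×405 + 6×D + 3×479 = 4677 + 6D
Σ(formed) = 2×927 + 2×405 + 12×476 = 8376
ΔH = Σ(broken) − Σ(formed) = (4677 + 6D) − (8376) = −3699 + 6D
Setting this equal to −1293 kJ gives 6D = 2406, so D = 401 kJ/mol.

D(N-H) ≈ 401 kJ/mol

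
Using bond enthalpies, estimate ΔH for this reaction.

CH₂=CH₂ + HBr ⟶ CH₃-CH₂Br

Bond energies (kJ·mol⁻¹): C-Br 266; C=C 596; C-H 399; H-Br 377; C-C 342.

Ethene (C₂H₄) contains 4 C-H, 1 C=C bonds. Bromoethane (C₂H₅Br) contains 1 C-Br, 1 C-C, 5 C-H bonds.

ΔH ≈ −34 kJ

Bonds broken (reactants):
  C-H: 4 × 399 = 1596
  C=C: 1 × 596 = 596
  H-Br: 1 × 377 = 377
  Σ(broken) = 2569 kJ
Bonds formed (products):
  C-Br: 1 × 266 = 266
  C-C: 1 × 342 = 342
  C-H: 5 × 399 = 1995
  Σ(formed) = 2603 kJ
ΔH = Σ(broken) − Σ(formed) = 2569 − 2603 = −34 kJ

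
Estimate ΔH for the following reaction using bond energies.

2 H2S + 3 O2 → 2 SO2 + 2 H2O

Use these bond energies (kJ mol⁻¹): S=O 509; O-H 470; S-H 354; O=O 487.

Bonds broken (reactants):
  O=O: 3 × 487 = 1461
  S-H: 4 × 354 = 1416
  Σ(broken) = 2877 kJ
Bonds formed (products):
  O-H: 4 × 470 = 1880
  S=O: 4 × 509 = 2036
  Σ(formed) = 3916 kJ
ΔH = Σ(broken) − Σ(formed) = 2877 − 3916 = −1039 kJ

ΔH ≈ −1039 kJ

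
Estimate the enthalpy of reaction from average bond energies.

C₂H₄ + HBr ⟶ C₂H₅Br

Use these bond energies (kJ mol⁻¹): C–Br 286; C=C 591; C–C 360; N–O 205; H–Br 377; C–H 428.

Bonds broken (reactants):
  C–H: 4 × 428 = 1712
  C=C: 1 × 591 = 591
  H–Br: 1 × 377 = 377
  Σ(broken) = 2680 kJ
Bonds formed (products):
  C–Br: 1 × 286 = 286
  C–C: 1 × 360 = 360
  C–H: 5 × 428 = 2140
  Σ(formed) = 2786 kJ
ΔH = Σ(broken) − Σ(formed) = 2680 − 2786 = −106 kJ

ΔH ≈ −106 kJ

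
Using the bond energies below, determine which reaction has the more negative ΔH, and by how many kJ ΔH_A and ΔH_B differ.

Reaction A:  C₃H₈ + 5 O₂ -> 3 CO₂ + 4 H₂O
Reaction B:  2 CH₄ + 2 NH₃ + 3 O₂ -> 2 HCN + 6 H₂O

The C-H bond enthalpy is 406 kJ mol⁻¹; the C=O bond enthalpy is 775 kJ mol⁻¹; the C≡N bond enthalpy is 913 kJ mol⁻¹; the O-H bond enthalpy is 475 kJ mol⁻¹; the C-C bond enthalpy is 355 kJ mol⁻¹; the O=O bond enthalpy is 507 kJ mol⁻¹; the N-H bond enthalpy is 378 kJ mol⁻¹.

Reaction A:
  Bonds broken (reactants):
    C-C: 2 × 355 = 710
    C-H: 8 × 406 = 3248
    O=O: 5 × 507 = 2535
    Σ(broken) = 6493 kJ
  Bonds formed (products):
    C=O: 6 × 775 = 4650
    O-H: 8 × 475 = 3800
    Σ(formed) = 8450 kJ
  ΔH_A = 6493 − 8450 = −1957 kJ
Reaction B:
  Bonds broken (reactants):
    C-H: 8 × 406 = 3248
    N-H: 6 × 378 = 2268
    O=O: 3 × 507 = 1521
    Σ(broken) = 7037 kJ
  Bonds formed (products):
    C≡N: 2 × 913 = 1826
    C-H: 2 × 406 = 812
    O-H: 12 × 475 = 5700
    Σ(formed) = 8338 kJ
  ΔH_B = 7037 − 8338 = −1301 kJ
ΔH_A − ΔH_B = −656 kJ, so reaction A has the more negative ΔH; |ΔH_A − ΔH_B| = 656 kJ.

Reaction A, by 656 kJ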